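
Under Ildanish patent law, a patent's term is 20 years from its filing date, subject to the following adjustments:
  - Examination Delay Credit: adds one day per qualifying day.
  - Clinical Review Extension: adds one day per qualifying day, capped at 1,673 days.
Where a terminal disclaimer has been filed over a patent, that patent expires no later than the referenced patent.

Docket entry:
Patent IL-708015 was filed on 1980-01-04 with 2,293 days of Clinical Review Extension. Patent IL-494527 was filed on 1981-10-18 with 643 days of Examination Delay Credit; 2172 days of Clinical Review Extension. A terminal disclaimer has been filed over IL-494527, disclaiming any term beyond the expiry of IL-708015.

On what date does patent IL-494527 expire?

Natural term of IL-494527:
  Base: filing + 20 years → 18 October 2001.
  Examination Delay Credit: +643 days → 23 July 2003.
  Clinical Review Extension: 2172 days claimed exceeds the 1673-day cap, so +1673 days → 20 February 2008.
Expiry of referenced patent IL-708015:
  Base: filing + 20 years → 4 January 2000.
  Clinical Review Extension: 2293 days claimed exceeds the 1673-day cap, so +1673 days → 3 August 2004.
Terminal disclaimer: IL-494527 expires on the earlier of 20 February 2008 and 3 August 2004.

August 3, 2004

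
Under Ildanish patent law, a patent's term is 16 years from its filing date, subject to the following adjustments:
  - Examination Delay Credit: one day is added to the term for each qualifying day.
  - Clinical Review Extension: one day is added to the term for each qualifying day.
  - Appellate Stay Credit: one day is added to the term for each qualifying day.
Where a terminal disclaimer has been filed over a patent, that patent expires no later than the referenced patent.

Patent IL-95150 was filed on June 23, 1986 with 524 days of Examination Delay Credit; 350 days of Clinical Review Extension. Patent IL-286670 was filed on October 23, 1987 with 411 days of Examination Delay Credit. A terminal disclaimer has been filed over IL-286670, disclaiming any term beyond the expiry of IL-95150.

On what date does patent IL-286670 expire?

2004-11-13

Natural term of IL-286670:
  Base: filing + 16 years → 23 October 2003.
  Examination Delay Credit: +411 days → 7 December 2004.
Expiry of referenced patent IL-95150:
  Base: filing + 16 years → 23 June 2002.
  Examination Delay Credit: +524 days → 29 November 2003.
  Clinical Review Extension: +350 days → 13 November 2004.
Terminal disclaimer: IL-286670 expires on the earlier of 7 December 2004 and 13 November 2004.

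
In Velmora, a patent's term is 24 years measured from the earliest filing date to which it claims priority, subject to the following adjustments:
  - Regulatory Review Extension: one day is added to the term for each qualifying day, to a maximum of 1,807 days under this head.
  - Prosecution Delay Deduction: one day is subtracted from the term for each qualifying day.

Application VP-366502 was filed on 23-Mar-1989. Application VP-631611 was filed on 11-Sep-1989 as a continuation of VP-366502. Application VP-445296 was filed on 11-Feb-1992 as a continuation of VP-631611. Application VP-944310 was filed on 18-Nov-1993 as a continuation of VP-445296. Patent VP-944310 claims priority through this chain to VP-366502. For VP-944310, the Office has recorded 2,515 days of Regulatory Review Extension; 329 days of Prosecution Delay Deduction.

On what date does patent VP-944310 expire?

April 9, 2017

Earliest priority filing: 23 March 1989.
Base term: 23 March 1989 + 24 years → 23 March 2013.
Regulatory Review Extension: 2515 days claimed exceeds the 1807-day cap, so +1807 days → 4 March 2018.
Prosecution Delay Deduction: −329 days → 9 April 2017.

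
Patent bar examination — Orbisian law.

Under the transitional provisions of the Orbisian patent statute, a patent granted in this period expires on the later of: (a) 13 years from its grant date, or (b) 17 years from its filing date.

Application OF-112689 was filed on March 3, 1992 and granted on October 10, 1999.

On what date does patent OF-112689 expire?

2012-10-10

(a) grant + 13 years → 10 October 2012.
(b) filing + 17 years → 3 March 2009.
Later of the two: 10 October 2012.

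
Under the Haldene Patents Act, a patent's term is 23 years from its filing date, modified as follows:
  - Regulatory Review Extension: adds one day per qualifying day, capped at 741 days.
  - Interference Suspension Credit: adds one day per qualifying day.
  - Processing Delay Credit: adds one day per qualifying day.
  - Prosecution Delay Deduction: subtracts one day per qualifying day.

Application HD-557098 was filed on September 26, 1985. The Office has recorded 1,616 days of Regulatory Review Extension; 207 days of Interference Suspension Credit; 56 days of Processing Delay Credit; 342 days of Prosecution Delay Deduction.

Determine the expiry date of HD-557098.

Base term: filing date + 23 years → 26 September 2008.
Regulatory Review Extension: 1616 days claimed exceeds the 741-day cap, so +741 days → 7 October 2010.
Interference Suspension Credit: +207 days → 2 May 2011.
Processing Delay Credit: +56 days → 27 June 2011.
Prosecution Delay Deduction: −342 days → 20 July 2010.

July 20, 2010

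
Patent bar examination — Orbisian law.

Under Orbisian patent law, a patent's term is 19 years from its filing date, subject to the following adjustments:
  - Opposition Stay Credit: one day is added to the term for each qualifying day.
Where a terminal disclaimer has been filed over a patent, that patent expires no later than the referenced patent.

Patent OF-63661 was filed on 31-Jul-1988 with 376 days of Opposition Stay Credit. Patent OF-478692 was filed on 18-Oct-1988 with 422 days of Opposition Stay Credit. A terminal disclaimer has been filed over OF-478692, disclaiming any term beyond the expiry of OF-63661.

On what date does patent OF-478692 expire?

Natural term of OF-478692:
  Base: filing + 19 years → 18 October 2007.
  Opposition Stay Credit: +422 days → 13 December 2008.
Expiry of referenced patent OF-63661:
  Base: filing + 19 years → 31 July 2007.
  Opposition Stay Credit: +376 days → 10 August 2008.
Terminal disclaimer: OF-478692 expires on the earlier of 13 December 2008 and 10 August 2008.

2008-08-10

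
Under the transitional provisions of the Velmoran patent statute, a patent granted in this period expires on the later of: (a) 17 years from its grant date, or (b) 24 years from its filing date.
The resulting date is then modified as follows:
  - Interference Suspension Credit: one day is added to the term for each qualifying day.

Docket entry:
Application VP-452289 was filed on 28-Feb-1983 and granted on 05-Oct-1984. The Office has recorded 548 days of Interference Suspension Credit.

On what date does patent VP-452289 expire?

2008-08-29

(a) grant + 17 years → 5 October 2001.
(b) filing + 24 years → 28 February 2007.
Later of the two: 28 February 2007.
Interference Suspension Credit: +548 days → 29 August 2008.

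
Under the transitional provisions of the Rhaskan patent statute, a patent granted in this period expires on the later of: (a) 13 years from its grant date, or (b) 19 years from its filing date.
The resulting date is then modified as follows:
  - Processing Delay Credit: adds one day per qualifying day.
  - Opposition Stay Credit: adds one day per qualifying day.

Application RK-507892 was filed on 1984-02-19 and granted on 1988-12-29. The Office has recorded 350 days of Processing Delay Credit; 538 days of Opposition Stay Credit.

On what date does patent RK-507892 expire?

July 26, 2005

(a) grant + 13 years → 29 December 2001.
(b) filing + 19 years → 19 February 2003.
Later of the two: 19 February 2003.
Processing Delay Credit: +350 days → 4 February 2004.
Opposition Stay Credit: +538 days → 26 July 2005.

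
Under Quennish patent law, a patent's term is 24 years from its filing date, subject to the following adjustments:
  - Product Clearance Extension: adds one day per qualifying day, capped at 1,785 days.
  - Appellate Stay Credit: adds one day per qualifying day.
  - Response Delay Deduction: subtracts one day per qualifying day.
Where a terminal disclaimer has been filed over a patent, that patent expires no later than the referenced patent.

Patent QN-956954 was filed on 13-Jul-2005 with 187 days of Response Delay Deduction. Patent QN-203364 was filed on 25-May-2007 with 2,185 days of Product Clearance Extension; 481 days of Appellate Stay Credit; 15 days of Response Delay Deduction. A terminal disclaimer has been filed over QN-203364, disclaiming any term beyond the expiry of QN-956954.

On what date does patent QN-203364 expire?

2029-01-07

Natural term of QN-203364:
  Base: filing + 24 years → 25 May 2031.
  Product Clearance Extension: 2185 days claimed exceeds the 1785-day cap, so +1785 days → 13 April 2036.
  Appellate Stay Credit: +481 days → 7 August 2037.
  Response Delay Deduction: −15 days → 23 July 2037.
Expiry of referenced patent QN-956954:
  Base: filing + 24 years → 13 July 2029.
  Response Delay Deduction: −187 days → 7 January 2029.
Terminal disclaimer: QN-203364 expires on the earlier of 23 July 2037 and 7 January 2029.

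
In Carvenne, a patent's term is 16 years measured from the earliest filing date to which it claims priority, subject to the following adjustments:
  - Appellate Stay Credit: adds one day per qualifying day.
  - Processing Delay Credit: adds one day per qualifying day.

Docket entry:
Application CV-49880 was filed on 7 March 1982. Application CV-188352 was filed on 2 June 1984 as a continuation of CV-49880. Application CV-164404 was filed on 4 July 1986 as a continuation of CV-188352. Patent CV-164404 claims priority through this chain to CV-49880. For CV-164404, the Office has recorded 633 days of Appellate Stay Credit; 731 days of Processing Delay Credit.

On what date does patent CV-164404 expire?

2001-11-30

Earliest priority filing: 7 March 1982.
Base term: 7 March 1982 + 16 years → 7 March 1998.
Appellate Stay Credit: +633 days → 30 November 1999.
Processing Delay Credit: +731 days → 30 November 2001.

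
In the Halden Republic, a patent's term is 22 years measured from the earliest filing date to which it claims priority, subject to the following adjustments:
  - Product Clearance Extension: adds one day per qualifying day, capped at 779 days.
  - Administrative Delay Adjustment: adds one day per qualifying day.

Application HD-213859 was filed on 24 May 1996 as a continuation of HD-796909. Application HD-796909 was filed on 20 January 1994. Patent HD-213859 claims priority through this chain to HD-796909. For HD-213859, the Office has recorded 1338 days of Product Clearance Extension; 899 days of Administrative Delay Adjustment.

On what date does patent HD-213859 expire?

August 24, 2020

Earliest priority filing: 20 January 1994.
Base term: 20 January 1994 + 22 years → 20 January 2016.
Product Clearance Extension: 1338 days claimed exceeds the 779-day cap, so +779 days → 9 March 2018.
Administrative Delay Adjustment: +899 days → 24 August 2020.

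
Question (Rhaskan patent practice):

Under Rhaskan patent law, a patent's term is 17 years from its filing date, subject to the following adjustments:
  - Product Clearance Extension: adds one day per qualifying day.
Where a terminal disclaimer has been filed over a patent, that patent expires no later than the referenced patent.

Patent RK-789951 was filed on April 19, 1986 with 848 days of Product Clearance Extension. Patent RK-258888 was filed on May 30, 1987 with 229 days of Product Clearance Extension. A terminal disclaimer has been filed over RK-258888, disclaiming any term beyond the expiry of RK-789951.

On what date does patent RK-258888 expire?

Natural term of RK-258888:
  Base: filing + 17 years → 30 May 2004.
  Product Clearance Extension: +229 days → 14 January 2005.
Expiry of referenced patent RK-789951:
  Base: filing + 17 years → 19 April 2003.
  Product Clearance Extension: +848 days → 14 August 2005.
Terminal disclaimer: RK-258888 expires on the earlier of 14 January 2005 and 14 August 2005.

January 14, 2005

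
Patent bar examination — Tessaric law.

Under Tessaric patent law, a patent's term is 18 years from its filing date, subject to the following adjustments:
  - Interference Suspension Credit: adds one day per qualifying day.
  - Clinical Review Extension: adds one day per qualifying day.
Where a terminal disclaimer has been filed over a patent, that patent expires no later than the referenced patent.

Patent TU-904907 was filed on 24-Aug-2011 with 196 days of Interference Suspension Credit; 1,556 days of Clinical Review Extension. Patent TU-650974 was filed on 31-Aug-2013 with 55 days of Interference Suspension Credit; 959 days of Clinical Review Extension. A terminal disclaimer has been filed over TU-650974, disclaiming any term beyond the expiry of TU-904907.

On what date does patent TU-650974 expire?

2034-06-10

Natural term of TU-650974:
  Base: filing + 18 years → 31 August 2031.
  Interference Suspension Credit: +55 days → 25 October 2031.
  Clinical Review Extension: +959 days → 10 June 2034.
Expiry of referenced patent TU-904907:
  Base: filing + 18 years → 24 August 2029.
  Interference Suspension Credit: +196 days → 8 March 2030.
  Clinical Review Extension: +1556 days → 11 June 2034.
Terminal disclaimer: TU-650974 expires on the earlier of 10 June 2034 and 11 June 2034.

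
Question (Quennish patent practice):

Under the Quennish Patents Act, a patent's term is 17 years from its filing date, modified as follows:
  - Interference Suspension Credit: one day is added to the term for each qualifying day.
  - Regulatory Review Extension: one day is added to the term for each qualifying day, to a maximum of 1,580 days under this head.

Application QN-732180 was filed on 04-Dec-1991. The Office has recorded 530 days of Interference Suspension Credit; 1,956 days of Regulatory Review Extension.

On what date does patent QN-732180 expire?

Base term: filing date + 17 years → 4 December 2008.
Interference Suspension Credit: +530 days → 18 May 2010.
Regulatory Review Extension: 1956 days claimed exceeds the 1580-day cap, so +1580 days → 14 September 2014.

2014-09-14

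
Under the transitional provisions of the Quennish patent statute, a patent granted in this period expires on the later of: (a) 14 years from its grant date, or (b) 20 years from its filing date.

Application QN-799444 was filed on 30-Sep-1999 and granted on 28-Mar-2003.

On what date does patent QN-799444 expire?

2019-09-30

(a) grant + 14 years → 28 March 2017.
(b) filing + 20 years → 30 September 2019.
Later of the two: 30 September 2019.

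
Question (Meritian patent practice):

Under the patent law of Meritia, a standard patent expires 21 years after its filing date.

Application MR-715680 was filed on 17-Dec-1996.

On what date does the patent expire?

Filing date + 21 years → 17 December 2017.

December 17, 2017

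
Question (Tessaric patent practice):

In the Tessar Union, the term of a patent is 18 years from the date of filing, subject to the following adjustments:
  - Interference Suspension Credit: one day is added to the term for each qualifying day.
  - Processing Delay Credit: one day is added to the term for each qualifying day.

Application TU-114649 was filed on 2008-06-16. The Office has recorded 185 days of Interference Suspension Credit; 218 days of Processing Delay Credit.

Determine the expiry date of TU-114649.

Base term: filing date + 18 years → 16 June 2026.
Interference Suspension Credit: +185 days → 18 December 2026.
Processing Delay Credit: +218 days → 24 July 2027.

July 24, 2027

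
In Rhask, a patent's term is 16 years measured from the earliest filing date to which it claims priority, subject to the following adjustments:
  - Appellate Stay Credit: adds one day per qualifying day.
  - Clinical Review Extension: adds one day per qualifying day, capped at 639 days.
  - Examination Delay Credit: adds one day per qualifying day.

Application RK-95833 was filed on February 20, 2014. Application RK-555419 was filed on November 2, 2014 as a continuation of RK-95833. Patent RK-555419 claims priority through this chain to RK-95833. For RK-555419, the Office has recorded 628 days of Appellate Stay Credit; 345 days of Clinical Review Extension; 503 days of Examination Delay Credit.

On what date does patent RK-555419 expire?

March 7, 2034

Earliest priority filing: 20 February 2014.
Base term: 20 February 2014 + 16 years → 20 February 2030.
Appellate Stay Credit: +628 days → 10 November 2031.
Clinical Review Extension: 345 days (within the 639-day cap) → +345 days → 20 October 2032.
Examination Delay Credit: +503 days → 7 March 2034.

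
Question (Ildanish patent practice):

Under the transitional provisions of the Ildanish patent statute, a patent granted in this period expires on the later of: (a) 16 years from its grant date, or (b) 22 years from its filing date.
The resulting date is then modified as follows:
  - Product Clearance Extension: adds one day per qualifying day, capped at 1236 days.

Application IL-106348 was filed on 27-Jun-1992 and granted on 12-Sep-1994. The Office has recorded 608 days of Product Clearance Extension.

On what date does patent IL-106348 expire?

February 25, 2016

(a) grant + 16 years → 12 September 2010.
(b) filing + 22 years → 27 June 2014.
Later of the two: 27 June 2014.
Product Clearance Extension: 608 days (within the 1236-day cap) → +608 days → 25 February 2016.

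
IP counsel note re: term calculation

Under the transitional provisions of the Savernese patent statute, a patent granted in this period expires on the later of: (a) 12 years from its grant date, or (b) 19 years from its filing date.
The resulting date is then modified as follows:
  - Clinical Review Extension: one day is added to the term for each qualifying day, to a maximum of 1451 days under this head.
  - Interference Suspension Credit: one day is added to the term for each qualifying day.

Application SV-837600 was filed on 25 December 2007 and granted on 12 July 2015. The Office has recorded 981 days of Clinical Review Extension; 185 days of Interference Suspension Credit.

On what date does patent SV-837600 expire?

(a) grant + 12 years → 12 July 2027.
(b) filing + 19 years → 25 December 2026.
Later of the two: 12 July 2027.
Clinical Review Extension: 981 days (within the 1451-day cap) → +981 days → 19 March 2030.
Interference Suspension Credit: +185 days → 20 September 2030.

2030-09-20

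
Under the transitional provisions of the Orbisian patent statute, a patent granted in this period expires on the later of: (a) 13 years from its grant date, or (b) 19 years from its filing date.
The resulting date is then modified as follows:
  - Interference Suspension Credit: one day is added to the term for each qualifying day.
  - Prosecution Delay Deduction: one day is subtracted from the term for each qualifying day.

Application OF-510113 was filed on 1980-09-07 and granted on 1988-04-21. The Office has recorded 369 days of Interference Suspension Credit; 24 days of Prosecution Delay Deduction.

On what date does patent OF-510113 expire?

(a) grant + 13 years → 21 April 2001.
(b) filing + 19 years → 7 September 1999.
Later of the two: 21 April 2001.
Interference Suspension Credit: +369 days → 25 April 2002.
Prosecution Delay Deduction: −24 days → 1 April 2002.

2002-04-01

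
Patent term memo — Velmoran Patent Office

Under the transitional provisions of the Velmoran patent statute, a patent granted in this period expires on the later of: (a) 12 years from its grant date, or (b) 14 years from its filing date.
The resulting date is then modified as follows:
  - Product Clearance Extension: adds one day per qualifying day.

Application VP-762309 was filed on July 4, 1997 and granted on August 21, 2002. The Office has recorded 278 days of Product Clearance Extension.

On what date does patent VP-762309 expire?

2015-05-26

(a) grant + 12 years → 21 August 2014.
(b) filing + 14 years → 4 July 2011.
Later of the two: 21 August 2014.
Product Clearance Extension: +278 days → 26 May 2015.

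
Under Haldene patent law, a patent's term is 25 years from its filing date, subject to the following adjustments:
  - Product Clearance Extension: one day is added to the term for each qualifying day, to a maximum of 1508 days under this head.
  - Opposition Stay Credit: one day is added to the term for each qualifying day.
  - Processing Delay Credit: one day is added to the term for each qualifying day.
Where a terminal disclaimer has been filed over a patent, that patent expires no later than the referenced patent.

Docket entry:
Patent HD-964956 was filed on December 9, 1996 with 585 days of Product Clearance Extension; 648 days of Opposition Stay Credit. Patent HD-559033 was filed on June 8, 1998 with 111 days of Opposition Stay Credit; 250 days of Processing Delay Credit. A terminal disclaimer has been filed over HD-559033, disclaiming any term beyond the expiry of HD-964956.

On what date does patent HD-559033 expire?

Natural term of HD-559033:
  Base: filing + 25 years → 8 June 2023.
  Opposition Stay Credit: +111 days → 27 September 2023.
  Processing Delay Credit: +250 days → 3 June 2024.
Expiry of referenced patent HD-964956:
  Base: filing + 25 years → 9 December 2021.
  Product Clearance Extension: 585 days (within the 1508-day cap) → +585 days → 17 July 2023.
  Opposition Stay Credit: +648 days → 25 April 2025.
Terminal disclaimer: HD-559033 expires on the earlier of 3 June 2024 and 25 April 2025.

June 3, 2024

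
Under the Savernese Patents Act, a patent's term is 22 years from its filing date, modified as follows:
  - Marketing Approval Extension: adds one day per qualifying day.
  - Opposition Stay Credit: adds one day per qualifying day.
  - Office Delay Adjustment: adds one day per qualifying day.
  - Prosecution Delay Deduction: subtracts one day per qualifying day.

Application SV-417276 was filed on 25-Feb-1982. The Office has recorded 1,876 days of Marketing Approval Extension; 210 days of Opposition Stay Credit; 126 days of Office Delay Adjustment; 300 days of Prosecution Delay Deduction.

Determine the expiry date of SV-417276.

Base term: filing date + 22 years → 25 February 2004.
Marketing Approval Extension: +1876 days → 15 April 2009.
Opposition Stay Credit: +210 days → 11 November 2009.
Office Delay Adjustment: +126 days → 17 March 2010.
Prosecution Delay Deduction: −300 days → 21 May 2009.

2009-05-21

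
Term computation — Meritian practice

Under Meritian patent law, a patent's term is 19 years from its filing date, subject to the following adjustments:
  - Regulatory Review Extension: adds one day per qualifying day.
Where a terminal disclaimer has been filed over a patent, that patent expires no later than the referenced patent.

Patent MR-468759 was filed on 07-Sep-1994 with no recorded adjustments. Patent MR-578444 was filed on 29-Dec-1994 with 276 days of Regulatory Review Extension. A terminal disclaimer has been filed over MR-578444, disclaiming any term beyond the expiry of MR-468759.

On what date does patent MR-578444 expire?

2013-09-07

Natural term of MR-578444:
  Base: filing + 19 years → 29 December 2013.
  Regulatory Review Extension: +276 days → 1 October 2014.
Expiry of referenced patent MR-468759:
  Base: filing + 19 years → 7 September 2013.
Terminal disclaimer: MR-578444 expires on the earlier of 1 October 2014 and 7 September 2013.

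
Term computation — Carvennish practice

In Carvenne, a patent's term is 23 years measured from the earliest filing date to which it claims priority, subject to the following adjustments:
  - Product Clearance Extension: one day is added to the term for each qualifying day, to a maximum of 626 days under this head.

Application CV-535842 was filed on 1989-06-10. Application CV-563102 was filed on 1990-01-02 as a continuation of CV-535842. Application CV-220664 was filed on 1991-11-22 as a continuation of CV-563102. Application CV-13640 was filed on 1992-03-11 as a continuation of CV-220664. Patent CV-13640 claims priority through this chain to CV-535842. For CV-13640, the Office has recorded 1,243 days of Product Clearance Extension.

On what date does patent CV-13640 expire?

Earliest priority filing: 10 June 1989.
Base term: 10 June 1989 + 23 years → 10 June 2012.
Product Clearance Extension: 1243 days claimed exceeds the 626-day cap, so +626 days → 26 February 2014.

February 26, 2014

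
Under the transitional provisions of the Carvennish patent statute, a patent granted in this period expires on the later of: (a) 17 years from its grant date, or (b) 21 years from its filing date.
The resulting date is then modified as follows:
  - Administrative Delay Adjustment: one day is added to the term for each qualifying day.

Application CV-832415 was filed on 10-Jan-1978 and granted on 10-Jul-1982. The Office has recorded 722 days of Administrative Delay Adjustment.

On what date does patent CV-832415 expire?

(a) grant + 17 years → 10 July 1999.
(b) filing + 21 years → 10 January 1999.
Later of the two: 10 July 1999.
Administrative Delay Adjustment: +722 days → 1 July 2001.

July 1, 2001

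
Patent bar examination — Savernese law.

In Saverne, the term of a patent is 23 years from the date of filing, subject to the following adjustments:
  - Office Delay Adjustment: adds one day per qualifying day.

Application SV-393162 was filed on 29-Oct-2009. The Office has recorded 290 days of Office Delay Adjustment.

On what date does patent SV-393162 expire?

Base term: filing date + 23 years → 29 October 2032.
Office Delay Adjustment: +290 days → 15 August 2033.

2033-08-15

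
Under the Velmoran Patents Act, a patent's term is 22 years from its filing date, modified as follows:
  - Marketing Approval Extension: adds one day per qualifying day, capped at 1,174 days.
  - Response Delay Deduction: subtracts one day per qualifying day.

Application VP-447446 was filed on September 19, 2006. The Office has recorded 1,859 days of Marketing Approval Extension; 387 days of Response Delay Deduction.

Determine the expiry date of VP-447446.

November 15, 2030

Base term: filing date + 22 years → 19 September 2028.
Marketing Approval Extension: 1859 days claimed exceeds the 1174-day cap, so +1174 days → 7 December 2031.
Response Delay Deduction: −387 days → 15 November 2030.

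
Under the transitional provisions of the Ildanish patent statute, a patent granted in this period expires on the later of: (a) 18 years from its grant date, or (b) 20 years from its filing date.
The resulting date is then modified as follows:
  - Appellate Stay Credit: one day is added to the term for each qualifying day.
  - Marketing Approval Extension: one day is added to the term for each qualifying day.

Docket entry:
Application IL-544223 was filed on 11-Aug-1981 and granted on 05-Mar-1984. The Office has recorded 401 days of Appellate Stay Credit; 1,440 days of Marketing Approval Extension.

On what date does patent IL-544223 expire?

2007-03-20

(a) grant + 18 years → 5 March 2002.
(b) filing + 20 years → 11 August 2001.
Later of the two: 5 March 2002.
Appellate Stay Credit: +401 days → 10 April 2003.
Marketing Approval Extension: +1440 days → 20 March 2007.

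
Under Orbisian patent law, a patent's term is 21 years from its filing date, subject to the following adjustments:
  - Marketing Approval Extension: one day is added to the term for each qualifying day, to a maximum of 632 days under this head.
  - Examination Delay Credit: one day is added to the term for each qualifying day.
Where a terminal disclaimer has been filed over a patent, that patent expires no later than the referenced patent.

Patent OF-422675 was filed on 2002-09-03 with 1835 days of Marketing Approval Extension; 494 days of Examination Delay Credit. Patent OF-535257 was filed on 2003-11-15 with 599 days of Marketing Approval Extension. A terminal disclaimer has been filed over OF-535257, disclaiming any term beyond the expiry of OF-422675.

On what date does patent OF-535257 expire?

Natural term of OF-535257:
  Base: filing + 21 years → 15 November 2024.
  Marketing Approval Extension: 599 days (within the 632-day cap) → +599 days → 7 July 2026.
Expiry of referenced patent OF-422675:
  Base: filing + 21 years → 3 September 2023.
  Marketing Approval Extension: 1835 days claimed exceeds the 632-day cap, so +632 days → 27 May 2025.
  Examination Delay Credit: +494 days → 3 October 2026.
Terminal disclaimer: OF-535257 expires on the earlier of 7 July 2026 and 3 October 2026.

2026-07-07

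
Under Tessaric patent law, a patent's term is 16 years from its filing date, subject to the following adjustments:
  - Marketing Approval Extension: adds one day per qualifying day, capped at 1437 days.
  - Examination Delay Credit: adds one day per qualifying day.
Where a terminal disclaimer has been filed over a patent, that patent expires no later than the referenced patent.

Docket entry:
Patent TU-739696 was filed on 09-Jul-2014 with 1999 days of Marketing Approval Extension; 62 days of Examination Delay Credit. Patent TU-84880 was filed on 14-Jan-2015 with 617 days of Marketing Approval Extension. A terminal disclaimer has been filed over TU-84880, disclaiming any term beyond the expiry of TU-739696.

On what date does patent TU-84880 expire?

Natural term of TU-84880:
  Base: filing + 16 years → 14 January 2031.
  Marketing Approval Extension: 617 days (within the 1437-day cap) → +617 days → 22 September 2032.
Expiry of referenced patent TU-739696:
  Base: filing + 16 years → 9 July 2030.
  Marketing Approval Extension: 1999 days claimed exceeds the 1437-day cap, so +1437 days → 15 June 2034.
  Examination Delay Credit: +62 days → 16 August 2034.
Terminal disclaimer: TU-84880 expires on the earlier of 22 September 2032 and 16 August 2034.

2032-09-22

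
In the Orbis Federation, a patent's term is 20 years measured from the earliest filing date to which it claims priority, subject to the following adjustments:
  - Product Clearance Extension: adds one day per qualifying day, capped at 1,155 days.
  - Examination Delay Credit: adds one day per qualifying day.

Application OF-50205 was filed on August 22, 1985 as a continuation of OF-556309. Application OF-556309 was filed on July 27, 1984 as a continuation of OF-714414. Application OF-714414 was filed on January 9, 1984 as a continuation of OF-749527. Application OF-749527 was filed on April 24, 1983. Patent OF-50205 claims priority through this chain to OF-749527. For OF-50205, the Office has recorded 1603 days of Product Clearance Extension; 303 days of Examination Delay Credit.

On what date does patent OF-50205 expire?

Earliest priority filing: 24 April 1983.
Base term: 24 April 1983 + 20 years → 24 April 2003.
Product Clearance Extension: 1603 days claimed exceeds the 1155-day cap, so +1155 days → 22 June 2006.
Examination Delay Credit: +303 days → 21 April 2007.

2007-04-21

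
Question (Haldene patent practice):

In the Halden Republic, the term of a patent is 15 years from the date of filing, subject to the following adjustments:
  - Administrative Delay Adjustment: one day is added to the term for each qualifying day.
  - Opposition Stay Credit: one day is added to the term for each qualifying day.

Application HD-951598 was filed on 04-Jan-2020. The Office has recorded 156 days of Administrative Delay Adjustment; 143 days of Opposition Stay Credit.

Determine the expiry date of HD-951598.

Base term: filing date + 15 years → 4 January 2035.
Administrative Delay Adjustment: +156 days → 9 June 2035.
Opposition Stay Credit: +143 days → 30 October 2035.

2035-10-30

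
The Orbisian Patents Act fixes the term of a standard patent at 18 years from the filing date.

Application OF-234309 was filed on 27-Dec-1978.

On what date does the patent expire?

Filing date + 18 years → 27 December 1996.

December 27, 1996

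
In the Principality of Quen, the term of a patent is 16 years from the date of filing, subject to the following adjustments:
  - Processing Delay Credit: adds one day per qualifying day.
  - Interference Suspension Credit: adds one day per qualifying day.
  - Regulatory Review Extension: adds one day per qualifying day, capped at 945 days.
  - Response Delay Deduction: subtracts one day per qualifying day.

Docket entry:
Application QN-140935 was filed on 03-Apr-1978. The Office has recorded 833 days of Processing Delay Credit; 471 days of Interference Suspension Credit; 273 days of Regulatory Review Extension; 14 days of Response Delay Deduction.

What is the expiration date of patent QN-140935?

Base term: filing date + 16 years → 3 April 1994.
Processing Delay Credit: +833 days → 14 July 1996.
Interference Suspension Credit: +471 days → 28 October 1997.
Regulatory Review Extension: 273 days (within the 945-day cap) → +273 days → 28 July 1998.
Response Delay Deduction: −14 days → 14 July 1998.

1998-07-14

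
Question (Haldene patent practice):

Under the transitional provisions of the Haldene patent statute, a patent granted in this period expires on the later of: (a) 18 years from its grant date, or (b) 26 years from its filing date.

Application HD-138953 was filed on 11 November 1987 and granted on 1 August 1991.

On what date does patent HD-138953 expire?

(a) grant + 18 years → 1 August 2009.
(b) filing + 26 years → 11 November 2013.
Later of the two: 11 November 2013.

2013-11-11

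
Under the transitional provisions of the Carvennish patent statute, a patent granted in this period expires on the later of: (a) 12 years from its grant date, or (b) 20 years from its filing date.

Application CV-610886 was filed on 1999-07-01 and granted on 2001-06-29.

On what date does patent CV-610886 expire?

(a) grant + 12 years → 29 June 2013.
(b) filing + 20 years → 1 July 2019.
Later of the two: 1 July 2019.

July 1, 2019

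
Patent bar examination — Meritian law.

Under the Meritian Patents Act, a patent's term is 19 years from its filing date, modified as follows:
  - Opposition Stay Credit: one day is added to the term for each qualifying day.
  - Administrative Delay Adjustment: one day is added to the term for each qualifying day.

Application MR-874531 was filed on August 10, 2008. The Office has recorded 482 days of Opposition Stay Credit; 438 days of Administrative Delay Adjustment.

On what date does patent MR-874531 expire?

Base term: filing date + 19 years → 10 August 2027.
Opposition Stay Credit: +482 days → 4 December 2028.
Administrative Delay Adjustment: +438 days → 15 February 2030.

2030-02-15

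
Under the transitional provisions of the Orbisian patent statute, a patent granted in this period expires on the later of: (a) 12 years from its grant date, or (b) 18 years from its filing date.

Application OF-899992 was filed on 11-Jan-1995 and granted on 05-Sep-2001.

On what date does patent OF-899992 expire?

(a) grant + 12 years → 5 September 2013.
(b) filing + 18 years → 11 January 2013.
Later of the two: 5 September 2013.

September 5, 2013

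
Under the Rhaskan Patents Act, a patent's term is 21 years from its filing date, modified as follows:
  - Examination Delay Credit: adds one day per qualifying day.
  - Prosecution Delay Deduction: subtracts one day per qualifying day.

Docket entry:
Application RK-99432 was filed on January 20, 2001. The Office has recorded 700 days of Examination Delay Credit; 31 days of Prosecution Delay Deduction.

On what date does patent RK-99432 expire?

November 20, 2023

Base term: filing date + 21 years → 20 January 2022.
Examination Delay Credit: +700 days → 21 December 2023.
Prosecution Delay Deduction: −31 days → 20 November 2023.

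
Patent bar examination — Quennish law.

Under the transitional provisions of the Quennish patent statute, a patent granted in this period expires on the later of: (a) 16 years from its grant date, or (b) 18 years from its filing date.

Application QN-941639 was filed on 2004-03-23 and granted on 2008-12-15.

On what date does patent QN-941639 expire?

(a) grant + 16 years → 15 December 2024.
(b) filing + 18 years → 23 March 2022.
Later of the two: 15 December 2024.

December 15, 2024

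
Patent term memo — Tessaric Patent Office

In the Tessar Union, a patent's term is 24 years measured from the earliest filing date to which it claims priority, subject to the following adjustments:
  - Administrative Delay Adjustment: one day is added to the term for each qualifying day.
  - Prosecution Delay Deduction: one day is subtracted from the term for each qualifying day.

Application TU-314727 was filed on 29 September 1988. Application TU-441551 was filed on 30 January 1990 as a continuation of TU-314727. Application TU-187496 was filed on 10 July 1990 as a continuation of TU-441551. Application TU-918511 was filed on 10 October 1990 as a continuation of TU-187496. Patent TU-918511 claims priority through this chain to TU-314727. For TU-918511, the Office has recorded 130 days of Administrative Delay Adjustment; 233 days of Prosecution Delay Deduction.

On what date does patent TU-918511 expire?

Earliest priority filing: 29 September 1988.
Base term: 29 September 1988 + 24 years → 29 September 2012.
Administrative Delay Adjustment: +130 days → 6 February 2013.
Prosecution Delay Deduction: −233 days → 18 June 2012.

June 18, 2012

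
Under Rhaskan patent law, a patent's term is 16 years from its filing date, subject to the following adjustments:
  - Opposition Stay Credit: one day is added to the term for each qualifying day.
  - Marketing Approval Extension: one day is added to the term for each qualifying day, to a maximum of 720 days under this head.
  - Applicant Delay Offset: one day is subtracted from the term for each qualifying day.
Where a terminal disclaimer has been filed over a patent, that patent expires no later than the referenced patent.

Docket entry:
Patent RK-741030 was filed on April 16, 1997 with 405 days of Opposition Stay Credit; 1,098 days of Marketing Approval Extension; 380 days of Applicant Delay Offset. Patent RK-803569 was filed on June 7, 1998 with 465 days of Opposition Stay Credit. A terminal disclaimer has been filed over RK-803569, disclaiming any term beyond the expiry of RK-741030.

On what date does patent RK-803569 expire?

Natural term of RK-803569:
  Base: filing + 16 years → 7 June 2014.
  Opposition Stay Credit: +465 days → 15 September 2015.
Expiry of referenced patent RK-741030:
  Base: filing + 16 years → 16 April 2013.
  Opposition Stay Credit: +405 days → 26 May 2014.
  Marketing Approval Extension: 1098 days claimed exceeds the 720-day cap, so +720 days → 15 May 2016.
  Applicant Delay Offset: −380 days → 1 May 2015.
Terminal disclaimer: RK-803569 expires on the earlier of 15 September 2015 and 1 May 2015.

2015-05-01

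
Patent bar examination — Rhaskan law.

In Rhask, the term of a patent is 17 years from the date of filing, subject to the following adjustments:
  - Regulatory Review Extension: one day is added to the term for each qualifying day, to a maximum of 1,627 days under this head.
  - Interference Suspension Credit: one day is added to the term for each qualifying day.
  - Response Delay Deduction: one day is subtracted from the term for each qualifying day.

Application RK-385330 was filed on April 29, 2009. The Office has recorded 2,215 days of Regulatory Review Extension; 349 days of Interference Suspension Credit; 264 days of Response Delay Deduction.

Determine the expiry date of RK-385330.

2031-01-05

Base term: filing date + 17 years → 29 April 2026.
Regulatory Review Extension: 2215 days claimed exceeds the 1627-day cap, so +1627 days → 12 October 2030.
Interference Suspension Credit: +349 days → 26 September 2031.
Response Delay Deduction: −264 days → 5 January 2031.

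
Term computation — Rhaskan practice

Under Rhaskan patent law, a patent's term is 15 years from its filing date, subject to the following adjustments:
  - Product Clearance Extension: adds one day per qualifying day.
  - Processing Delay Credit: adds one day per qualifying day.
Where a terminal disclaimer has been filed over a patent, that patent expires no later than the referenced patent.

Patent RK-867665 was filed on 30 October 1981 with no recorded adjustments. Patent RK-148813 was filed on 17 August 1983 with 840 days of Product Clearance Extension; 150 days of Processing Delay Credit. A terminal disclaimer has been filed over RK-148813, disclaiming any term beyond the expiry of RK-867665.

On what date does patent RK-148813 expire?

Natural term of RK-148813:
  Base: filing + 15 years → 17 August 1998.
  Product Clearance Extension: +840 days → 4 December 2000.
  Processing Delay Credit: +150 days → 3 May 2001.
Expiry of referenced patent RK-867665:
  Base: filing + 15 years → 30 October 1996.
Terminal disclaimer: RK-148813 expires on the earlier of 3 May 2001 and 30 October 1996.

1996-10-30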